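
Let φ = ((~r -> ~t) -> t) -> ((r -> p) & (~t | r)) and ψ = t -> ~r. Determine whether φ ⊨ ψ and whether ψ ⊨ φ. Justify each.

Neither direction holds.

(⇒) This fails. Under p = T, r = T, t = T, the left side is true but the right side is false.

(⇐) This fails. Under p = F, r = F, t = T, the left side is false but the right side is true.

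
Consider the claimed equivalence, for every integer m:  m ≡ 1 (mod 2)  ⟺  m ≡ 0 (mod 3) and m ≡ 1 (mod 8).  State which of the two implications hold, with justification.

[⇐] If m ≡ 0 (mod 3) and m ≡ 1 (mod 8), then by the Chinese remainder theorem m ≡ 9 (mod 24). Since 9 ≡ 1 (mod 2) and 2 ∣ 24, we get m ≡ 1 (mod 2).

[⇒] This fails: m = 1 gives 1 ≡ 1 (mod 2) but 1 ≡ 1 (mod 3), so the conjunction on the right does not hold.

Only the reverse direction holds.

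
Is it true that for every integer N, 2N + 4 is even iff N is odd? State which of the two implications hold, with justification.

Converse. Suppose N is odd. Since 2 is even, 2N is even for every N, so 2N + 4 has the same parity as 4, which is even. Hence 2N + 4 is even.

Forward direction. This fails: take N = 4. Then 2N + 4 = 12, which is even, yet N = 4 is even, not odd.

Only the converse holds.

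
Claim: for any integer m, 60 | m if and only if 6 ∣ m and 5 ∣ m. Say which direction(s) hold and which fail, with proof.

Only the forward implication holds.

(⟹) If 60 ∣ m, write m = 60q. Since 60 = 10·6, m = 6·(10q), so 6 ∣ m; and since 60 = 12·5, m = 5·(12q), so 5 ∣ m.

(⟸) This fails: take m = 30. Both 6 ∣ 30 and 5 ∣ 30, yet 30 is not a multiple of 60 (since 30 = 0·60 + 30), so 60 ∤ 30.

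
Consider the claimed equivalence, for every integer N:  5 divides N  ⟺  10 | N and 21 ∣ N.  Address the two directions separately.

(⇒) This fails: take N = 5. Certainly 5 ∣ 5, but 10 ∤ 5.

(⇐) Suppose 10 ∣ N and 21 ∣ N. Any common multiple of 10 and 21 is a multiple of their lcm; here gcd(10, 21) = 1, so lcm(10, 21) = 10·21 = 210, so 210 ∣ N. Since 5 ∣ 210, it follows that 5 ∣ N.

Only the converse holds.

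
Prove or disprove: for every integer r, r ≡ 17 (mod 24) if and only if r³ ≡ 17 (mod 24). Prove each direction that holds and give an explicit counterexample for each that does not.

(⇐) Suppose r³ ≡ 17 (mod 24). The only residue r in {0, …, 23} with r³ ≡ 17 (mod 24) is r = 17, so r ≡ 17 (mod 24).

(⇒) Suppose r ≡ 17 (mod 24). Write r = 24j + 17. Then (24j + 17)³ = 13824j³ + 29376j² + 20808j + 4913 = 24(576j³ + 1224j² + 867j + 204) + 17, so r³ ≡ 17 (mod 24).

Both directions hold.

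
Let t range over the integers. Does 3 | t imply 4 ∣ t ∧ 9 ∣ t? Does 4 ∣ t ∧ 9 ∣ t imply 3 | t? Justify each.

Only the reverse direction holds.

(⟹) This fails: take t = 3. Certainly 3 ∣ 3, but 4 ∤ 3.

(⟸) Suppose 4 ∣ t and 9 ∣ t. Any common multiple of 4 and 9 is a multiple of their lcm; here gcd(4, 9) = 1, so lcm(4, 9) = 4·9 = 36, so 36 ∣ t. Since 3 ∣ 36, it follows that 3 ∣ t.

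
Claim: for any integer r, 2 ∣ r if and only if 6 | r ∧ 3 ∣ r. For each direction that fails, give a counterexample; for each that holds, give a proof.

(⇒) This fails: take r = 2. Certainly 2 ∣ 2, but 6 ∤ 2.

(⇐) Suppose 6 ∣ r and 3 ∣ r. Any common multiple of 6 and 3 is a multiple of their lcm; here lcm(6, 3) = 6·3/gcd(6, 3) = 18/3 = 6, so 6 ∣ r. Since 2 ∣ 6, it follows that 2 ∣ r.

(⇒) fails; (⇐) holds.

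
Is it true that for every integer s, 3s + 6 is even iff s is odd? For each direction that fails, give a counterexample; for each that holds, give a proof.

(⇒) This fails: s = 4 gives 3s + 6 = 18, which is even, but 4 is even, not odd.

(⇐) This also fails: s = 3 is odd, but 3s + 6 = 15 is odd, not even.

Neither direction holds.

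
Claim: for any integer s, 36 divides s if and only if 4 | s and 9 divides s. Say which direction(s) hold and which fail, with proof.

Equivalent; both directions hold.

(⇒) If 36 ∣ s, write s = 36q. Since 36 = 9·4, s = 4·(9q), so 4 ∣ s; and since 36 = 4·9, s = 9·(4q), so 9 ∣ s.

(⇐) Suppose 4 ∣ s and 9 ∣ s. Any common multiple of 4 and 9 is a multiple of their lcm; here gcd(4, 9) = 1, so lcm(4, 9) = 4·9 = 36, so 36 ∣ s.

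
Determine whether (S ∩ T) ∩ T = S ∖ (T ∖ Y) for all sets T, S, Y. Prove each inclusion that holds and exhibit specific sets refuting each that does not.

(⊆) This inclusion fails. Take T = {1}, S = {1}, Y = ∅; then 1 ∈ (S ∩ T) ∩ T but 1 ∉ S ∖ (T ∖ Y).

(⊇) This inclusion fails. Take T = ∅, S = {1}, Y = ∅; then 1 ∈ S ∖ (T ∖ Y) but 1 ∉ (S ∩ T) ∩ T.

Both inclusions fail.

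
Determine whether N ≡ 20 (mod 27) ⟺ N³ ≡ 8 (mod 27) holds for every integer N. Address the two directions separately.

Only the forward direction holds.

[⇐] This fails: take N = 2. Then 2³ = 8 ≡ 8 (mod 27), yet 2 ≡ 2 (mod 27), not 20.

[⇒] Suppose N ≡ 20 (mod 27). Write N = 27j + 20. Then (27j + 20)³ = 19683j³ + 43740j² + 32400j + 8000 = 27(729j³ + 1620j² + 1200j + 296) + 8, so N³ ≡ 8 (mod 27).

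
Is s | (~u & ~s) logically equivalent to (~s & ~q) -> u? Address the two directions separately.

[⇒] This fails. Under s = F, q = F, u = F, the left side is true but the right side is false.

[⇐] This fails. Under s = F, q = F, u = T, the left side is false but the right side is true.

Neither direction holds.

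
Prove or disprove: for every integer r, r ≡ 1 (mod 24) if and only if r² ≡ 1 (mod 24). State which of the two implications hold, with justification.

Converse. This fails: take r = 5. Then 5² = 25 ≡ 1 (mod 24), yet 5 ≡ 5 (mod 24), not 1.

Forward direction. Suppose r ≡ 1 (mod 24). Write r = 24j + 1. Then (24j + 1)² = 576j² + 48j + 1 = 24(24j² + 2j) + 1, so r² ≡ 1 (mod 24).

Only the forward implication holds.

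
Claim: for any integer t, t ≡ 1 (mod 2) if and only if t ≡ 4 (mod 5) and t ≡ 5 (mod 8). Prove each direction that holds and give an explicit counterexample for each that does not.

(⟹) This fails: t = 1 gives 1 ≡ 1 (mod 2) but 1 ≡ 1 (mod 5), so the conjunction on the right does not hold.

(⟸) Conversely, if t ≡ 4 (mod 5) and t ≡ 5 (mod 8), then by the Chinese remainder theorem t ≡ 29 (mod 40). Since 29 ≡ 1 (mod 2) and 2 ∣ 40, we get t ≡ 1 (mod 2).

Not equivalent: only (⇐) holds.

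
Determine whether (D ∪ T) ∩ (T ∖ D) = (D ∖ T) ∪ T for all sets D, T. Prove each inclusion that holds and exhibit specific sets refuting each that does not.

The sets are not equal: only the forward inclusion holds.

(⟹) Let x ∈ (D ∪ T) ∩ (T ∖ D). Then x ∈ T and x ∉ D, from which x ∈ (D ∖ T) ∪ T.

(⟸) This inclusion fails. Take D = {1}, T = ∅; then 1 ∈ (D ∖ T) ∪ T but 1 ∉ (D ∪ T) ∩ (T ∖ D).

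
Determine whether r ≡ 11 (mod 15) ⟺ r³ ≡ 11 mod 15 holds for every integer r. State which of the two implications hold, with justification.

[⇒] Suppose r ≡ 11 (mod 15). Write r = 15j + 11. Then (15j + 11)³ = 3375j³ + 7425j² + 5445j + 1331 = 15(225j³ + 495j² + 363j + 88) + 11, so r³ ≡ 11 (mod 15).

[⇐] Conversely, suppose r³ ≡ 11 (mod 15). The only residue r in {0, …, 14} with r³ ≡ 11 (mod 15) is r = 11, so r ≡ 11 (mod 15).

The biconditional holds.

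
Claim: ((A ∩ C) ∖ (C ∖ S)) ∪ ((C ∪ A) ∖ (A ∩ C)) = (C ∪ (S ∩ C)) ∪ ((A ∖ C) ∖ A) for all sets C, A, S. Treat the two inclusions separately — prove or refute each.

Both inclusions fail.

Forward inclusion. This inclusion fails. Take C = ∅, A = {1}, S = ∅; then 1 ∈ ((A ∩ C) ∖ (C ∖ S)) ∪ ((C ∪ A) ∖ (A ∩ C)) but 1 ∉ (C ∪ (S ∩ C)) ∪ ((A ∖ C) ∖ A).

Reverse inclusion. This inclusion fails. Take C = {1}, A = {1}, S = ∅; then 1 ∈ (C ∪ (S ∩ C)) ∪ ((A ∖ C) ∖ A) but 1 ∉ ((A ∩ C) ∖ (C ∖ S)) ∪ ((C ∪ A) ∖ (A ∩ C)).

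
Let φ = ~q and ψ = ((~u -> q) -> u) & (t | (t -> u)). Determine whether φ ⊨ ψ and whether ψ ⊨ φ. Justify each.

Not equivalent: only (⇒) holds.

(→) Assume the antecedent. If q is true, the antecedent cannot hold. If q is false, the consequent reduces to true regardless of the other variables. Either way the consequent holds.

(←) This fails. Under q = T, t = F, u = T, the left side is false but the right side is true.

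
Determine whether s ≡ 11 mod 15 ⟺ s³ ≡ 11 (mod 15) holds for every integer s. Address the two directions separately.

Both implications hold.

(⟸) Suppose s³ ≡ 11 (mod 15). The only residue r in {0, …, 14} with r³ ≡ 11 (mod 15) is r = 11, so s ≡ 11 (mod 15).

(⟹) Suppose s ≡ 11 mod 15. Write s = 15j + 11. Then (15j + 11)³ = 3375j³ + 7425j² + 5445j + 1331 = 15(225j³ + 495j² + 363j + 88) + 11, so s³ ≡ 11 (mod 15).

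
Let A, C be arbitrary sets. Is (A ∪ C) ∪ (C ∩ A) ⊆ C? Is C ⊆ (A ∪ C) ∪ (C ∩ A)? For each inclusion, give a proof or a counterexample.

The sets are not equal: only the reverse inclusion holds.

(⟹) This inclusion fails. Take A = {1}, C = ∅; then 1 ∈ (A ∪ C) ∪ (C ∩ A) but 1 ∉ C.

(⟸) Let x ∈ C. Then either x ∈ C and x ∉ A; or x ∈ A ∩ C. In each case x ∈ (A ∪ C) ∪ (C ∩ A), so C ⊆ (A ∪ C) ∪ (C ∩ A).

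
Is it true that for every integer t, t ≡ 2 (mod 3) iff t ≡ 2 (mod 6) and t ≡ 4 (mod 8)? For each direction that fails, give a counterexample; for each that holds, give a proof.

(⟹) This fails: t = 2 gives 2 ≡ 2 (mod 3) but 2 ≡ 2 (mod 8), so the conjunction on the right does not hold.

(⟸) Conversely, if t ≡ 2 (mod 6) and t ≡ 4 (mod 8), then by the Chinese remainder theorem t ≡ 20 (mod 24). Since 20 ≡ 2 (mod 3) and 3 ∣ 24, we get t ≡ 2 (mod 3).

The forward direction fails; the converse holds.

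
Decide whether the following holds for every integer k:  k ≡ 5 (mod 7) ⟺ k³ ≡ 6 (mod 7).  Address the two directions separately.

Only the forward direction holds.

[⇒] Suppose k ≡ 5 (mod 7). Write k = 7j + 5. Then (7j + 5)³ = 343j³ + 735j² + 525j + 125 = 7(49j³ + 105j² + 75j + 17) + 6, so k³ ≡ 6 (mod 7).

[⇐] This fails: take k = 3. Then 3³ = 27 ≡ 6 (mod 7), yet 3 ≡ 3 (mod 7), not 5.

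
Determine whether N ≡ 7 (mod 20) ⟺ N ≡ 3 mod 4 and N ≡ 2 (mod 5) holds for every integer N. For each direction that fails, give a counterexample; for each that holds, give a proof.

(⇒) Suppose N ≡ 7 (mod 20); write N = 20j + 7. Since 4 ∣ 20, reducing mod 4 gives N ≡ 7 ≡ 3 (mod 4); since 5 ∣ 20, reducing mod 5 gives N ≡ 7 ≡ 2 (mod 5).

(⇐) Conversely, if N ≡ 3 (mod 4) and N ≡ 2 (mod 5), then by the Chinese remainder theorem N ≡ 7 (mod 20). This is exactly N ≡ 7 (mod 20).

Both directions hold; the statement is true.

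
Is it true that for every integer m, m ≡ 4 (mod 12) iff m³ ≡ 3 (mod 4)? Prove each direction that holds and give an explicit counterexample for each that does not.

Forward direction. This fails: take m = 4. Then 4 ≡ 4 (mod 12), but 4³ = 64 ≡ 0 (mod 4), not 3.

Converse. This fails: take m = 3. Then 3³ = 27 ≡ 3 (mod 4), yet 3 ≡ 3 (mod 12), not 4.

Neither direction holds.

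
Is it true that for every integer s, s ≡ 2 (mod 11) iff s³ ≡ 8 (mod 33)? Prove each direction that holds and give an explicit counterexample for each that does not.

(⇒) This fails: take s = 13. Then 13 ≡ 2 (mod 11), but 13³ = 2197 ≡ 19 (mod 33), not 8.

(⇐) Conversely, the residues r modulo 33 with r³ ≡ 8 (mod 33) are exactly {2}, and each is ≡ 2 (mod 11).

The forward direction fails; the converse holds.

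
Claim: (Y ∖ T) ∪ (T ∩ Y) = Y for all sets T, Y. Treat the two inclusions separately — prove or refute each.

The two sets are equal.

(⊇) Let x ∈ Y. Then either x ∈ Y and x ∉ T; or x ∈ T ∩ Y. In each case x ∈ (Y ∖ T) ∪ (T ∩ Y), so Y ⊆ (Y ∖ T) ∪ (T ∩ Y).

(⊆) Let x ∈ (Y ∖ T) ∪ (T ∩ Y). Then either x ∈ Y and x ∉ T; or x ∈ T ∩ Y. In each case x ∈ Y, so (Y ∖ T) ∪ (T ∩ Y) ⊆ Y.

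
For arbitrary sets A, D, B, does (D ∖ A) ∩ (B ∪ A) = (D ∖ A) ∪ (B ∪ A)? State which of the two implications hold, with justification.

The sets are not equal: only the forward inclusion holds.

(⟸) This inclusion fails. Take A = {1}, D = ∅, B = ∅; then 1 ∈ (D ∖ A) ∪ (B ∪ A) but 1 ∉ (D ∖ A) ∩ (B ∪ A).

(⟹) Let x ∈ (D ∖ A) ∩ (B ∪ A). Then x ∈ D ∩ B and x ∉ A, from which x ∈ (D ∖ A) ∪ (B ∪ A).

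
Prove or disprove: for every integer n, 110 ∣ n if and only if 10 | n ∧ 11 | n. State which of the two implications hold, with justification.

Both directions hold.

Forward direction. If 110 ∣ n, write n = 110q. Since 110 = 11·10, n = 10·(11q), so 10 ∣ n; and since 110 = 10·11, n = 11·(10q), so 11 ∣ n.

Converse. Suppose 10 ∣ n and 11 ∣ n. Any common multiple of 10 and 11 is a multiple of their lcm; here gcd(10, 11) = 1, so lcm(10, 11) = 10·11 = 110, so 110 ∣ n.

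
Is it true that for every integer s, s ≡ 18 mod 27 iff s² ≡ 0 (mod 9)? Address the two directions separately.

Only the forward direction holds.

Forward direction. Suppose s ≡ 18 (mod 27). Then s² ≡ 18² = 324 (mod 27), and since 9 ∣ 27, also s² ≡ 0 (mod 9).

Converse. This fails: take s = 0. Then 0² = 0 ≡ 0 (mod 9), yet 0 ≡ 0 (mod 27), not 18.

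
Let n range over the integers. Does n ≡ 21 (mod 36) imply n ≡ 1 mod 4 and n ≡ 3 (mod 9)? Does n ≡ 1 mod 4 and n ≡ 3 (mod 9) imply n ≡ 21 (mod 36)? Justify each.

Equivalent; both directions hold.

(⟹) Suppose n ≡ 21 (mod 36); write n = 36j + 21. Since 4 ∣ 36, reducing mod 4 gives n ≡ 21 ≡ 1 (mod 4); since 9 ∣ 36, reducing mod 9 gives n ≡ 21 ≡ 3 (mod 9).

(⟸) Conversely, if n ≡ 1 (mod 4) and n ≡ 3 (mod 9), then by the Chinese remainder theorem n ≡ 21 (mod 36). This is exactly n ≡ 21 (mod 36).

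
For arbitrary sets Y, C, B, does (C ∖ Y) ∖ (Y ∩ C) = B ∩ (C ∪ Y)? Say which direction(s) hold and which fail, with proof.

Neither inclusion holds.

(⊆) This inclusion fails. Take Y = ∅, C = {1}, B = ∅; then 1 ∈ (C ∖ Y) ∖ (Y ∩ C) but 1 ∉ B ∩ (C ∪ Y).

(⊇) This inclusion fails. Take Y = {1}, C = ∅, B = {1}; then 1 ∈ B ∩ (C ∪ Y) but 1 ∉ (C ∖ Y) ∖ (Y ∩ C).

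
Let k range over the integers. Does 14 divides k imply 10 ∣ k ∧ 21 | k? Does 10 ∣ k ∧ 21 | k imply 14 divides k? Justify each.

Not equivalent: only (⇐) holds.

(←) Suppose 10 ∣ k and 21 ∣ k. Any common multiple of 10 and 21 is a multiple of their lcm; here gcd(10, 21) = 1, so lcm(10, 21) = 10·21 = 210, so 210 ∣ k. Since 14 ∣ 210, it follows that 14 ∣ k.

(→) This fails: take k = 14. Certainly 14 ∣ 14, but 10 ∤ 14.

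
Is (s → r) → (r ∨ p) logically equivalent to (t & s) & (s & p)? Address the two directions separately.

(→) This fails. Under t = F, r = T, s = F, p = F, the left side is true but the right side is false.

(←) Assume the antecedent. If t is true, the antecedent forces (t = T, r = F, s = T, p = T) or (t = T, r = T, s = T, p = T), and (s → r) → (r ∨ p) holds there. If t is false, the antecedent cannot hold. Either way (s → r) → (r ∨ p) holds.

Only the converse holds.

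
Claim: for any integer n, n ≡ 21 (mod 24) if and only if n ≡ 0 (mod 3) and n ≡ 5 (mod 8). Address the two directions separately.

(⇐) If n ≡ 0 (mod 3) and n ≡ 5 (mod 8), then by the Chinese remainder theorem n ≡ 21 (mod 24). This is exactly n ≡ 21 (mod 24).

(⇒) Suppose n ≡ 21 (mod 24); write n = 24j + 21. Since 3 ∣ 24, reducing mod 3 gives n ≡ 21 ≡ 0 (mod 3); since 8 ∣ 24, reducing mod 8 gives n ≡ 21 ≡ 5 (mod 8).

Both directions hold.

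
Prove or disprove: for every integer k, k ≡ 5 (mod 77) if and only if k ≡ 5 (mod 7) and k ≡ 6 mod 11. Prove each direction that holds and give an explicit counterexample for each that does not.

[⇒] This fails: k = 5 gives 5 ≡ 5 (mod 77) but 5 ≡ 5 (mod 11), so the conjunction on the right does not hold.

[⇐] This fails: k = 61 satisfies both congruences on the right (61 ≡ 5 mod 7 and 61 ≡ 6 mod 11) yet 61 ≡ 61 (mod 77), not 5.

Neither direction holds.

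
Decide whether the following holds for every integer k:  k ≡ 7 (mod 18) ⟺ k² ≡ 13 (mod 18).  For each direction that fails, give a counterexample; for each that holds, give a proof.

Only the forward implication holds.

(→) Suppose k ≡ 7 (mod 18). Write k = 18j + 7. Then (18j + 7)² = 324j² + 252j + 49 = 18(18j² + 14j + 2) + 13, so k² ≡ 13 (mod 18).

(←) This fails: take k = 11. Then 11² = 121 ≡ 13 (mod 18), yet 11 ≡ 11 (mod 18), not 7.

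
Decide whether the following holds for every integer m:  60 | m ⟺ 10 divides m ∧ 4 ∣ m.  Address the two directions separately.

[⇐] This fails: take m = 20. Both 10 ∣ 20 and 4 ∣ 20, yet 20 is not a multiple of 60 (since 20 = 0·60 + 20), so 60 ∤ 20.

[⇒] If 60 ∣ m, write m = 60q. Since 60 = 6·10, m = 10·(6q), so 10 ∣ m; and since 60 = 15·4, m = 4·(15q), so 4 ∣ m.

(⇒) holds; (⇐) fails.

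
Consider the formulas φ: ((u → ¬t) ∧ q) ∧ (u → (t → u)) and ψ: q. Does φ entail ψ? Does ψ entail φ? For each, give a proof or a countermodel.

The forward direction holds; the converse fails.

Forward direction. Assume the antecedent. If t is true, the antecedent forces (t = T, u = F, q = T), and q holds there. If t is false, the antecedent forces (t = F, u = F, q = T) or (t = F, u = T, q = T), and q holds there. Either way q holds.

Converse. This fails. Under t = T, u = T, q = T, the left side is false but the right side is true.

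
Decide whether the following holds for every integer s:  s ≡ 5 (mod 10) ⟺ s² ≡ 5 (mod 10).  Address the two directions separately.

(→) Suppose s ≡ 5 (mod 10). Write s = 10j + 5. Then (10j + 5)² = 100j² + 100j + 25 = 10(10j² + 10j + 2) + 5, so s² ≡ 5 (mod 10).

(←) Conversely, suppose s² ≡ 5 (mod 10). The only residue r in {0, …, 9} with r² ≡ 5 (mod 10) is r = 5, so s ≡ 5 (mod 10).

The biconditional holds.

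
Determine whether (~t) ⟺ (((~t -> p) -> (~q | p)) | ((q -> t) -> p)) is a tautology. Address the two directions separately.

The forward direction holds; the converse fails.

(⟹) Assume the antecedent. If t is true, the antecedent cannot hold. If t is false, the consequent reduces to true regardless of the other variables. Either way the consequent holds.

(⟸) This fails. Under t = T, q = F, p = F, the left side is false but the right side is true.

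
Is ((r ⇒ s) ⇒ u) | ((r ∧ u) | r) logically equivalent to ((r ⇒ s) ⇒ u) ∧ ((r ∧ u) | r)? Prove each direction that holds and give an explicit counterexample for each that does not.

Forward direction. This fails. Under s = T, r = T, u = F, the left side is true but the right side is false.

Converse. Assume the antecedent. If s is true, the antecedent forces (s = T, r = T, u = T), and ((r ⇒ s) ⇒ u) | ((r ∧ u) | r) holds there. If s is false, the antecedent forces (s = F, r = T, u = F) or (s = F, r = T, u = T), and ((r ⇒ s) ⇒ u) | ((r ∧ u) | r) holds there. Either way ((r ⇒ s) ⇒ u) | ((r ∧ u) | r) holds.

Not equivalent: only (⇐) holds.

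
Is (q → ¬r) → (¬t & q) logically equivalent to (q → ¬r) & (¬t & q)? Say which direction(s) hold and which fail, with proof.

(⟹) This fails. Under t = F, r = T, q = T, the left side is true but the right side is false.

(⟸) Assume the antecedent. If t is true, the antecedent cannot hold. If t is false, the antecedent forces (t = F, r = F, q = T), and (q → ¬r) → (¬t & q) holds there. Either way (q → ¬r) → (¬t & q) holds.

Not equivalent: only (⇐) holds.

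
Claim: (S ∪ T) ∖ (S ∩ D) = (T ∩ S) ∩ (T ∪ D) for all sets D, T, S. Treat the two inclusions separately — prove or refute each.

Both inclusions fail.

(⟹) This inclusion fails. Take D = ∅, T = {1}, S = ∅; then 1 ∈ (S ∪ T) ∖ (S ∩ D) but 1 ∉ (T ∩ S) ∩ (T ∪ D).

(⟸) This inclusion fails. Take D = {1}, T = {1}, S = {1}; then 1 ∈ (T ∩ S) ∩ (T ∪ D) but 1 ∉ (S ∪ T) ∖ (S ∩ D).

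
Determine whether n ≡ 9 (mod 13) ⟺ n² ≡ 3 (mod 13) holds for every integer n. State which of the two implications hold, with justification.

Only the forward implication holds.

Converse. This fails: take n = 4. Then 4² = 16 ≡ 3 (mod 13), yet 4 ≡ 4 (mod 13), not 9.

Forward direction. Suppose n ≡ 9 (mod 13). Write n = 13j + 9. Then (13j + 9)² = 169j² + 234j + 81 = 13(13j² + 18j + 6) + 3, so n² ≡ 3 (mod 13).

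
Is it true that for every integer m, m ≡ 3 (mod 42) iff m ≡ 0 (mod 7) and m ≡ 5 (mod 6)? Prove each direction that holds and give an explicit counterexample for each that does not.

(⇒) fails and (⇐) fails.

(⇒) This fails: m = 3 gives 3 ≡ 3 (mod 42) but 3 ≡ 3 (mod 7), so the conjunction on the right does not hold.

(⇐) This fails: m = 35 satisfies both congruences on the right (35 ≡ 0 mod 7 and 35 ≡ 5 mod 6) yet 35 ≡ 35 (mod 42), not 3.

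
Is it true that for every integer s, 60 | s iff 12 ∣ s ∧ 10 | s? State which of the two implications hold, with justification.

(⟸) Suppose 12 ∣ s and 10 ∣ s. Any common multiple of 12 and 10 is a multiple of their lcm; here lcm(12, 10) = 12·10/gcd(12, 10) = 120/2 = 60, so 60 ∣ s.

(⟹) If 60 ∣ s, write s = 60q. Since 60 = 5·12, s = 12·(5q), so 12 ∣ s; and since 60 = 6·10, s = 10·(6q), so 10 ∣ s.

Equivalent; both directions hold.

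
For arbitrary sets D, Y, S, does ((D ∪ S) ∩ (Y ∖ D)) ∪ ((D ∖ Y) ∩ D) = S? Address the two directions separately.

(⊆) fails and (⊇) fails.

(⊆) This inclusion fails. Take D = {1}, Y = ∅, S = ∅; then 1 ∈ ((D ∪ S) ∩ (Y ∖ D)) ∪ ((D ∖ Y) ∩ D) but 1 ∉ S.

(⊇) This inclusion fails. Take D = ∅, Y = ∅, S = {1}; then 1 ∈ S but 1 ∉ ((D ∪ S) ∩ (Y ∖ D)) ∪ ((D ∖ Y) ∩ D).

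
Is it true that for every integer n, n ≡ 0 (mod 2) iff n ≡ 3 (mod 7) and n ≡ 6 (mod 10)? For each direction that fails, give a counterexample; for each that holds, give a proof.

(⇒) This fails: n = 0 gives 0 ≡ 0 (mod 2) but 0 ≡ 0 (mod 7), so the conjunction on the right does not hold.

(⇐) Conversely, if n ≡ 3 (mod 7) and n ≡ 6 (mod 10), then by the Chinese remainder theorem n ≡ 66 (mod 70). Since 66 ≡ 0 (mod 2) and 2 ∣ 70, we get n ≡ 0 (mod 2).

The forward direction fails; the converse holds.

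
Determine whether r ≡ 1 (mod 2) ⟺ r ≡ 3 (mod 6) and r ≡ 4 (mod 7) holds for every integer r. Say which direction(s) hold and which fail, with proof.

(⇒) This fails: r = 1 gives 1 ≡ 1 (mod 2) but 1 ≡ 1 (mod 6), so the conjunction on the right does not hold.

(⇐) Conversely, if r ≡ 3 (mod 6) and r ≡ 4 (mod 7), then by the Chinese remainder theorem r ≡ 39 (mod 42). Since 39 ≡ 1 (mod 2) and 2 ∣ 42, we get r ≡ 1 (mod 2).

Only the reverse direction holds.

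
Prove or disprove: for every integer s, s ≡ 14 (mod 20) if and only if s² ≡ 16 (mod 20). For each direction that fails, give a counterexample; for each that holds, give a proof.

(⟹) Suppose s ≡ 14 (mod 20). Write s = 20j + 14. Then (20j + 14)² = 400j² + 560j + 196 = 20(20j² + 28j + 9) + 16, so s² ≡ 16 (mod 20).

(⟸) This fails: take s = 4. Then 4² = 16 ≡ 16 (mod 20), yet 4 ≡ 4 (mod 20), not 14.

Only the forward direction holds.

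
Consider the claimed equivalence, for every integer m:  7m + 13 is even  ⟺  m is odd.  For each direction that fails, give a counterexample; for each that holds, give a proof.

Forward direction. Suppose 7m + 13 is even. Since 7 is odd, 7m and m have the same parity, so 7m + 13 ≡ m + 13 (mod 2). As 13 is odd, 7m + 13 is even exactly when m is odd. Thus m is odd.

Converse. Suppose m is odd; write m = 2j + 1. Then 7m + 13 = 7·(2j + 1) + 13 = 2·7j + 20, which is even.

Both implications hold.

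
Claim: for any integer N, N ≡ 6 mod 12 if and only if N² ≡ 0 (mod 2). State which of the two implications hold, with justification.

Forward direction. Suppose N ≡ 6 (mod 12). Then N² ≡ 6² = 36 (mod 12), and since 2 ∣ 12, also N² ≡ 0 (mod 2).

Converse. This fails: take N = 0. Then 0² = 0 ≡ 0 (mod 2), yet 0 ≡ 0 (mod 12), not 6.

Only the forward direction holds.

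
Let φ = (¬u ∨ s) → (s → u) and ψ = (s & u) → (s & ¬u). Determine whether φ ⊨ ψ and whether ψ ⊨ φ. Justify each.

(⇒) fails and (⇐) fails.

(→) This fails. Under s = T, u = T, the left side is true but the right side is false.

(←) This fails. Under s = T, u = F, the left side is false but the right side is true.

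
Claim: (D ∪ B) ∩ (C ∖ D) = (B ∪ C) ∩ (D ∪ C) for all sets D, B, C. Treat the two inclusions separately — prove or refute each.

The sets are not equal: only the forward inclusion holds.

Forward inclusion. Let x ∈ (D ∪ B) ∩ (C ∖ D). Then x ∈ B ∩ C and x ∉ D, from which x ∈ (B ∪ C) ∩ (D ∪ C).

Reverse inclusion. This inclusion fails. Take D = {1}, B = {1}, C = ∅; then 1 ∈ (B ∪ C) ∩ (D ∪ C) but 1 ∉ (D ∪ B) ∩ (C ∖ D).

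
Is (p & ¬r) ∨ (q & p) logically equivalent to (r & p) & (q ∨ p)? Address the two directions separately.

Forward direction. This fails. Under q = F, r = F, p = T, the left side is true but the right side is false.

Converse. This fails. Under q = F, r = T, p = T, the left side is false but the right side is true.

(⇒) fails and (⇐) fails.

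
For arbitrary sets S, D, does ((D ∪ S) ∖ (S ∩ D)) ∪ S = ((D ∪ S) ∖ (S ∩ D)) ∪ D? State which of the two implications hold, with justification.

(⟹) Let x ∈ ((D ∪ S) ∖ (S ∩ D)) ∪ S. Then either x ∈ S and x ∉ D; or x ∈ D and x ∉ S; or x ∈ S ∩ D. In each case x ∈ ((D ∪ S) ∖ (S ∩ D)) ∪ D, so ((D ∪ S) ∖ (S ∩ D)) ∪ S ⊆ ((D ∪ S) ∖ (S ∩ D)) ∪ D.

(⟸) Let x ∈ ((D ∪ S) ∖ (S ∩ D)) ∪ D. Then either x ∈ S and x ∉ D; or x ∈ D and x ∉ S; or x ∈ S ∩ D. In each case x ∈ ((D ∪ S) ∖ (S ∩ D)) ∪ S, so ((D ∪ S) ∖ (S ∩ D)) ∪ D ⊆ ((D ∪ S) ∖ (S ∩ D)) ∪ S.

Both inclusions hold.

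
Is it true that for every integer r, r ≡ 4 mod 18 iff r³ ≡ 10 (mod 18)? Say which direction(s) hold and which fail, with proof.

Only the forward direction holds.

[⇒] Suppose r ≡ 4 mod 18. Write r = 18j + 4. Then (18j + 4)³ = 5832j³ + 3888j² + 864j + 64 = 18(324j³ + 216j² + 48j + 3) + 10, so r³ ≡ 10 (mod 18).

[⇐] This fails: take r = 10. Then 10³ = 1000 ≡ 10 (mod 18), yet 10 ≡ 10 (mod 18), not 4.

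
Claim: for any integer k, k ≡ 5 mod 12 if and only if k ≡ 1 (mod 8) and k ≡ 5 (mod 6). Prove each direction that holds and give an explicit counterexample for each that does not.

Only the reverse direction holds.

[⇒] This fails: k = 5 gives 5 ≡ 5 (mod 12) but 5 ≡ 5 (mod 8), so the conjunction on the right does not hold.

[⇐] Conversely, if k ≡ 1 (mod 8) and k ≡ 5 (mod 6), then by the Chinese remainder theorem k ≡ 17 (mod 24). Since 17 ≡ 5 (mod 12) and 12 ∣ 24, we get k ≡ 5 (mod 12).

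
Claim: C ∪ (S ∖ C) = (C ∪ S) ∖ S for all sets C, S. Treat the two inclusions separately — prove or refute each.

(⟹) This inclusion fails. Take C = ∅, S = {1}; then 1 ∈ C ∪ (S ∖ C) but 1 ∉ (C ∪ S) ∖ S.

(⟸) Let x ∈ (C ∪ S) ∖ S. Then x ∈ C and x ∉ S, from which x ∈ C ∪ (S ∖ C).

The sets are not equal: only the reverse inclusion holds.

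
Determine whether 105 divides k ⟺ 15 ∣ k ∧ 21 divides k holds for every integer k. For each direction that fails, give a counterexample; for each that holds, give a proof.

Both directions hold; the statement is true.

(⇒) If 105 ∣ k, write k = 105q. Since 105 = 7·15, k = 15·(7q), so 15 ∣ k; and since 105 = 5·21, k = 21·(5q), so 21 ∣ k.

(⇐) Suppose 15 ∣ k and 21 ∣ k. Any common multiple of 15 and 21 is a multiple of their lcm; here lcm(15, 21) = 15·21/gcd(15, 21) = 315/3 = 105, so 105 ∣ k.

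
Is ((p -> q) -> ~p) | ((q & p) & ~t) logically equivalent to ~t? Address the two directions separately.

The forward direction fails; the converse holds.

(⇒) This fails. Under t = T, p = F, q = F, the left side is true but the right side is false.

(⇐) Assume the antecedent. If t is true, the antecedent cannot hold. If t is false, the consequent reduces to true regardless of the other variables. Either way the consequent holds.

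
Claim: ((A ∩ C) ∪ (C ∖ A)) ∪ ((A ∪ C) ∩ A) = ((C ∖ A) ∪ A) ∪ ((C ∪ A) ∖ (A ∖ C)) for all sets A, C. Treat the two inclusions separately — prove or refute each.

Both inclusions hold.

Reverse inclusion. Let x ∈ ((C ∖ A) ∪ A) ∪ ((C ∪ A) ∖ (A ∖ C)). Then either x ∈ A and x ∉ C; or x ∈ C and x ∉ A; or x ∈ A ∩ C. In each case x ∈ ((A ∩ C) ∪ (C ∖ A)) ∪ ((A ∪ C) ∩ A), so ((C ∖ A) ∪ A) ∪ ((C ∪ A) ∖ (A ∖ C)) ⊆ ((A ∩ C) ∪ (C ∖ A)) ∪ ((A ∪ C) ∩ A).

Forward inclusion. Let x ∈ ((A ∩ C) ∪ (C ∖ A)) ∪ ((A ∪ C) ∩ A). Then either x ∈ A and x ∉ C; or x ∈ C and x ∉ A; or x ∈ A ∩ C. In each case x ∈ ((C ∖ A) ∪ A) ∪ ((C ∪ A) ∖ (A ∖ C)), so ((A ∩ C) ∪ (C ∖ A)) ∪ ((A ∪ C) ∩ A) ⊆ ((C ∖ A) ∪ A) ∪ ((C ∪ A) ∖ (A ∖ C)).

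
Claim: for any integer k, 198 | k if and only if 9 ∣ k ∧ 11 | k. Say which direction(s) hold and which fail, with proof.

[⇐] This fails: take k = 99. Both 9 ∣ 99 and 11 ∣ 99, yet 99 is not a multiple of 198 (since 99 = 0·198 + 99), so 198 ∤ 99.

[⇒] If 198 ∣ k, write k = 198q. Since 198 = 22·9, k = 9·(22q), so 9 ∣ k; and since 198 = 18·11, k = 11·(18q), so 11 ∣ k.

The forward direction holds; the converse fails.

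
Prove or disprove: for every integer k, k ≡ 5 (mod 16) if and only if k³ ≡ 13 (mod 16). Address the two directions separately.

Both directions hold.

(⟹) Suppose k ≡ 5 (mod 16). Write k = 16j + 5. Then (16j + 5)³ = 4096j³ + 3840j² + 1200j + 125 = 16(256j³ + 240j² + 75j + 7) + 13, so k³ ≡ 13 (mod 16).

(⟸) Conversely, suppose k³ ≡ 13 (mod 16). The only residue r in {0, …, 15} with r³ ≡ 13 (mod 16) is r = 5, so k ≡ 5 (mod 16).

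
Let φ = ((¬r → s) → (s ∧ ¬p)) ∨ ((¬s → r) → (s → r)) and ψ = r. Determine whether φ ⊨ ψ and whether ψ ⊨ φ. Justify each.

Only the converse holds.

(⟹) This fails. Under s = F, r = F, p = F, the left side is true but the right side is false.

(⟸) Assume the antecedent. If s is true, the antecedent forces (s = T, r = T, p = F) or (s = T, r = T, p = T), and the consequent holds there. If s is false, the consequent reduces to true regardless of the other variables. Either way the consequent holds.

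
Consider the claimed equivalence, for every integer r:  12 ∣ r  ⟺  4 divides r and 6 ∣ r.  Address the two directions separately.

Forward direction. If 12 ∣ r, write r = 12q. Since 12 = 3·4, r = 4·(3q), so 4 ∣ r; and since 12 = 2·6, r = 6·(2q), so 6 ∣ r.

Converse. Suppose 4 ∣ r and 6 ∣ r. Any common multiple of 4 and 6 is a multiple of their lcm; here lcm(4, 6) = 4·6/gcd(4, 6) = 24/2 = 12, so 12 ∣ r.

Both directions hold; the statement is true.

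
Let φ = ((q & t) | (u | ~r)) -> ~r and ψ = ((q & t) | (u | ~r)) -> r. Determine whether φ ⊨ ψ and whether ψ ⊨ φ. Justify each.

(⇒) This fails. Under u = F, q = F, t = F, r = F, the left side is true but the right side is false.

(⇐) This fails. Under u = T, q = F, t = F, r = T, the left side is false but the right side is true.

Neither direction holds.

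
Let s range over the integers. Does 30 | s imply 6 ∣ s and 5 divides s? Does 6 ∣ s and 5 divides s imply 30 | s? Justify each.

(⟹) If 30 ∣ s, write s = 30q. Since 30 = 5·6, s = 6·(5q), so 6 ∣ s; and since 30 = 6·5, s = 5·(6q), so 5 ∣ s.

(⟸) Suppose 6 ∣ s and 5 ∣ s. Any common multiple of 6 and 5 is a multiple of their lcm; here gcd(6, 5) = 1, so lcm(6, 5) = 6·5 = 30, so 30 ∣ s.

Both directions hold.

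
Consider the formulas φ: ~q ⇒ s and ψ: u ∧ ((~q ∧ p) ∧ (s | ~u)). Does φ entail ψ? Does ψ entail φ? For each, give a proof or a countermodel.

Only the converse holds.

Forward direction. This fails. Under q = T, p = F, u = F, s = F, the left side is true but the right side is false.

Converse. Assume the antecedent. If q is true, the antecedent cannot hold. If q is false, the antecedent forces (q = F, p = T, u = T, s = T), and ~q ⇒ s holds there. Either way ~q ⇒ s holds.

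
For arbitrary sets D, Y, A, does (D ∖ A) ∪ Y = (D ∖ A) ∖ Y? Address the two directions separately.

The sets are not equal: only the reverse inclusion holds.

Forward inclusion. This inclusion fails. Take D = ∅, Y = {1}, A = ∅; then 1 ∈ (D ∖ A) ∪ Y but 1 ∉ (D ∖ A) ∖ Y.

Reverse inclusion. Let x ∈ (D ∖ A) ∖ Y. Then x ∈ D and x ∉ Y, A, from which x ∈ (D ∖ A) ∪ Y.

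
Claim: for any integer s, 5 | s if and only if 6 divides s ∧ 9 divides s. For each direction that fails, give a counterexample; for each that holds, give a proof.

(⟹) This fails: take s = 5. Certainly 5 ∣ 5, but 6 ∤ 5.

(⟸) This fails: take s = 18. Both 6 ∣ 18 and 9 ∣ 18, yet 18 is not a multiple of 5 (since 18 = 3·5 + 3), so 5 ∤ 18.

Neither direction holds.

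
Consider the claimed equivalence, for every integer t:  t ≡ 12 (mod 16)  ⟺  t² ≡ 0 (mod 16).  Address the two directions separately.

Only the forward direction holds.

Forward direction. Suppose t ≡ 12 (mod 16). Write t = 16j + 12. Then (16j + 12)² = 256j² + 384j + 144 = 16(16j² + 24j + 9) + 0, so t² ≡ 0 (mod 16).

Converse. This fails: take t = 0. Then 0² = 0 ≡ 0 (mod 16), yet 0 ≡ 0 (mod 16), not 12.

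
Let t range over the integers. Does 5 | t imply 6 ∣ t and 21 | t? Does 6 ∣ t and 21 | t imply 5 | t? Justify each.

Neither direction holds.

(⟹) This fails: take t = 5. Certainly 5 ∣ 5, but 6 ∤ 5.

(⟸) This fails: take t = 42. Both 6 ∣ 42 and 21 ∣ 42, yet 42 is not a multiple of 5 (since 42 = 8·5 + 2), so 5 ∤ 42.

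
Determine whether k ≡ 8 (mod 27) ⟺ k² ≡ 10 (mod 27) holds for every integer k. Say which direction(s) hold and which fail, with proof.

The forward direction holds; the converse fails.

(⇒) Suppose k ≡ 8 (mod 27). Write k = 27j + 8. Then (27j + 8)² = 729j² + 432j + 64 = 27(27j² + 16j + 2) + 10, so k² ≡ 10 (mod 27).

(⇐) This fails: take k = 19. Then 19² = 361 ≡ 10 (mod 27), yet 19 ≡ 19 (mod 27), not 8.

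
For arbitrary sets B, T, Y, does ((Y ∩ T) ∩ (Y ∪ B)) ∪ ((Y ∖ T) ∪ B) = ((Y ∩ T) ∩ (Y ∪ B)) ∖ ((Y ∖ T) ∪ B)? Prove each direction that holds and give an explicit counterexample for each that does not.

The sets are not equal: only the reverse inclusion holds.

(⊆) This inclusion fails. Take B = {1}, T = ∅, Y = ∅; then 1 ∈ ((Y ∩ T) ∩ (Y ∪ B)) ∪ ((Y ∖ T) ∪ B) but 1 ∉ ((Y ∩ T) ∩ (Y ∪ B)) ∖ ((Y ∖ T) ∪ B).

(⊇) Let x ∈ ((Y ∩ T) ∩ (Y ∪ B)) ∖ ((Y ∖ T) ∪ B). Then x ∈ T ∩ Y and x ∉ B, from which x ∈ ((Y ∩ T) ∩ (Y ∪ B)) ∪ ((Y ∖ T) ∪ B).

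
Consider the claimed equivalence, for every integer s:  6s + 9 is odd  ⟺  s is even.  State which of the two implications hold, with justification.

The forward direction fails; the converse holds.

(←) Suppose s is even. Since 6 is even, 6s is even for every s, so 6s + 9 has the same parity as 9, which is odd. Hence 6s + 9 is odd.

(→) This fails: take s = 1. Then 6s + 9 = 15, which is odd, yet s = 1 is odd, not even.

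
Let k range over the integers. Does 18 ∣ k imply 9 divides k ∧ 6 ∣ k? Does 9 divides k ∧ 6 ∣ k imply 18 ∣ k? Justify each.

Both directions hold.

(→) If 18 ∣ k, write k = 18q. Since 18 = 2·9, k = 9·(2q), so 9 ∣ k; and since 18 = 3·6, k = 6·(3q), so 6 ∣ k.

(←) Suppose 9 ∣ k and 6 ∣ k. Any common multiple of 9 and 6 is a multiple of their lcm; here lcm(9, 6) = 9·6/gcd(9, 6) = 54/3 = 18, so 18 ∣ k.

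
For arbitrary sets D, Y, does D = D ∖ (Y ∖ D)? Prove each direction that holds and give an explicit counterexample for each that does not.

(⟸) Let x ∈ D ∖ (Y ∖ D). Then either x ∈ D and x ∉ Y; or x ∈ D ∩ Y. In each case x ∈ D, so D ∖ (Y ∖ D) ⊆ D.

(⟹) Let x ∈ D. Then either x ∈ D and x ∉ Y; or x ∈ D ∩ Y. In each case x ∈ D ∖ (Y ∖ D), so D ⊆ D ∖ (Y ∖ D).

Both inclusions hold.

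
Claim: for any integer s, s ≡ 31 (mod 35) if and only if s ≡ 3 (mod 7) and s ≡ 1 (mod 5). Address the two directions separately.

Both implications hold.

Forward direction. Suppose s ≡ 31 (mod 35); write s = 35j + 31. Since 7 ∣ 35, reducing mod 7 gives s ≡ 31 ≡ 3 (mod 7); since 5 ∣ 35, reducing mod 5 gives s ≡ 31 ≡ 1 (mod 5).

Converse. If s ≡ 3 (mod 7) and s ≡ 1 (mod 5), then by the Chinese remainder theorem s ≡ 31 (mod 35). This is exactly s ≡ 31 (mod 35).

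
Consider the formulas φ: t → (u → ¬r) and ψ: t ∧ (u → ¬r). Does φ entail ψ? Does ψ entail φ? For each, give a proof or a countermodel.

(⇒) This fails. Under t = F, r = F, u = F, the left side is true but the right side is false.

(⇐) Assume the antecedent. If r is true, the antecedent forces (t = T, r = T, u = F), and t → (u → ¬r) holds there. If r is false, t → (u → ¬r) reduces to true regardless of the other variables. Either way t → (u → ¬r) holds.

Only the reverse direction holds.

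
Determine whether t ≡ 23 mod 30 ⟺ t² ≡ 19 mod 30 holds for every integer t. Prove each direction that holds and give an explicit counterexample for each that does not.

Forward direction. Suppose t ≡ 23 mod 30. Write t = 30j + 23. Then (30j + 23)² = 900j² + 1380j + 529 = 30(30j² + 46j + 17) + 19, so t² ≡ 19 (mod 30).

Converse. This fails: take t = 7. Then 7² = 49 ≡ 19 (mod 30), yet 7 ≡ 7 (mod 30), not 23.

Not equivalent: only (⇒) holds.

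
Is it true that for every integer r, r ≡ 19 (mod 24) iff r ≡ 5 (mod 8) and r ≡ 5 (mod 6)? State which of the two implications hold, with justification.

(⇒) This fails: r = 19 gives 19 ≡ 19 (mod 24) but 19 ≡ 3 (mod 8), so the conjunction on the right does not hold.

(⇐) This fails: r = 5 satisfies both congruences on the right (5 ≡ 5 mod 8 and 5 ≡ 5 mod 6) yet 5 ≡ 5 (mod 24), not 19.

(⇒) fails and (⇐) fails.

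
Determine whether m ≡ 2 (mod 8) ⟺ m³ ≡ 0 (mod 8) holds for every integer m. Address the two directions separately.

(⇒) holds; (⇐) fails.

(⟹) Suppose m ≡ 2 (mod 8). Write m = 8j + 2. Then (8j + 2)³ = 512j³ + 384j² + 96j + 8 = 8(64j³ + 48j² + 12j + 1) + 0, so m³ ≡ 0 (mod 8).

(⟸) This fails: take m = 0. Then 0³ = 0 ≡ 0 (mod 8), yet 0 ≡ 0 (mod 8), not 2.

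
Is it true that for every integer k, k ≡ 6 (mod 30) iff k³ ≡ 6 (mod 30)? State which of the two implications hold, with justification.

Equivalent; both directions hold.

[⇒] Suppose k ≡ 6 (mod 30). Write k = 30j + 6. Then (30j + 6)³ = 27000j³ + 16200j² + 3240j + 216 = 30(900j³ + 540j² + 108j + 7) + 6, so k³ ≡ 6 (mod 30).

[⇐] Conversely, suppose k³ ≡ 6 (mod 30). The only residue r in {0, …, 29} with r³ ≡ 6 (mod 30) is r = 6, so k ≡ 6 (mod 30).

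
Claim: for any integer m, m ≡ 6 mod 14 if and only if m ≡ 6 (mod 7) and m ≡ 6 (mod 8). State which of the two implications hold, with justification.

(⇒) This fails: m = 48 gives 48 ≡ 6 (mod 14) but 48 ≡ 0 (mod 8), so the conjunction on the right does not hold.

(⇐) Conversely, if m ≡ 6 (mod 7) and m ≡ 6 (mod 8), then by the Chinese remainder theorem m ≡ 6 (mod 56). Since 6 ≡ 6 (mod 14) and 14 ∣ 56, we get m ≡ 6 (mod 14).

Only the reverse direction holds.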